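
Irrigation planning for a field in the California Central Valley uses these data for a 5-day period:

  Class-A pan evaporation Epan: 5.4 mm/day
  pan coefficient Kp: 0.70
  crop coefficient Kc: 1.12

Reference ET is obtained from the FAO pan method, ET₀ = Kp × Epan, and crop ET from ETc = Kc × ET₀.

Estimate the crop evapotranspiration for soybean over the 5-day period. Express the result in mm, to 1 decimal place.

ET₀ = 0.70 × 5.4 = 3.7800 mm/d
ETc = Kc × ET₀ = 1.12 × 3.7800 = 4.2336 mm/d
Over 5 days: 4.2336 × 5 = 21.168 mm

21.2 mm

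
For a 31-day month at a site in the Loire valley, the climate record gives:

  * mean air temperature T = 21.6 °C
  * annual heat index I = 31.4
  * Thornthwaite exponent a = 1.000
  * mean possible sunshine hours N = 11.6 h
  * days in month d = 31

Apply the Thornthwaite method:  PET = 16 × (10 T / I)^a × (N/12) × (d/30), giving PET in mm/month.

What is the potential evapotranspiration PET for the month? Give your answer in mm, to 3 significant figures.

10T/I = 10 × 21.6 / 31.4 = 6.8790
(10T/I)^a = 6.8790^1.000 = 6.8790
Uncorrected PET = 16 × 6.8790 = 110.064 mm
Correction = (N/12)(d/30) = (11.6/12)(31/30) = 0.9989
PET = 110.064 × 0.9989 = 109.943 mm/month

110 mm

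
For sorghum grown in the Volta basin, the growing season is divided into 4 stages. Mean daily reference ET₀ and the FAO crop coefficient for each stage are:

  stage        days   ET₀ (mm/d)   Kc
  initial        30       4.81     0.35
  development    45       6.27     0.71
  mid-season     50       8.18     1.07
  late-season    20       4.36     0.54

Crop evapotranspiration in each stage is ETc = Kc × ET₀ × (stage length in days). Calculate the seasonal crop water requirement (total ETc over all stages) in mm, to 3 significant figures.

initial: 0.35 × 4.81 × 30 = 50.51 mm
development: 0.71 × 6.27 × 45 = 200.33 mm
mid-season: 1.07 × 8.18 × 50 = 437.63 mm
late-season: 0.54 × 4.36 × 20 = 47.09 mm
Seasonal total = 735.56 mm

736 mm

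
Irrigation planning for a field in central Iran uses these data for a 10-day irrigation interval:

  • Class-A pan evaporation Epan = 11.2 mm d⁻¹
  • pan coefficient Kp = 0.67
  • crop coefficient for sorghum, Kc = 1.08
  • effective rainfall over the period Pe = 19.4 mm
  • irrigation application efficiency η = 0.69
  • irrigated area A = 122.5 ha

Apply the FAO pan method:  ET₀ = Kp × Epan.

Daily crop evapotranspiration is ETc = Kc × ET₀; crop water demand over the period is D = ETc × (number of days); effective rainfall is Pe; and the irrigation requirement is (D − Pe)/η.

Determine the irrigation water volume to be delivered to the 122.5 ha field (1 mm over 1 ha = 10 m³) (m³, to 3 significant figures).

109000 m³

ET₀ = 0.67 × 11.2 = 7.5040 mm/d
ETc = Kc × ET₀ = 1.08 × 7.5040 = 8.1043 mm/d
Crop demand D = ETc × 10 d = 8.1043 × 10 = 81.043 mm
D − Pe = 81.043 − 19.4 = 61.643 mm
Gross irrigation = 61.643 / 0.69 = 89.338 mm
Volume = 89.338 mm × 122.5 ha × 10 = 109439.1 m³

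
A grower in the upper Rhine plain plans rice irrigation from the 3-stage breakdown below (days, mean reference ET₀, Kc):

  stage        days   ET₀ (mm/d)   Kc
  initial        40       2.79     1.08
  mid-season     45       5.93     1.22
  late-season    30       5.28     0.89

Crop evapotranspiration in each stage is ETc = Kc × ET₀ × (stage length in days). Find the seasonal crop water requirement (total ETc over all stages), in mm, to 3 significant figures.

initial: 1.08 × 2.79 × 40 = 120.53 mm
mid-season: 1.22 × 5.93 × 45 = 325.56 mm
late-season: 0.89 × 5.28 × 30 = 140.98 mm
Seasonal total = 587.07 mm

587 mm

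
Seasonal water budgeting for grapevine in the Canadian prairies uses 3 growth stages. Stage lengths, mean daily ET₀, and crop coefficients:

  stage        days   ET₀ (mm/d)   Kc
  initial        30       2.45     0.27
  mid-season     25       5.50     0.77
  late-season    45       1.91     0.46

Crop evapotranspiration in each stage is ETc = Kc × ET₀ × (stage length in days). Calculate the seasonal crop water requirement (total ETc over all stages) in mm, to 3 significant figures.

initial: 0.27 × 2.45 × 30 = 19.85 mm
mid-season: 0.77 × 5.50 × 25 = 105.88 mm
late-season: 0.46 × 1.91 × 45 = 39.54 mm
Seasonal total = 165.27 mm

165 mm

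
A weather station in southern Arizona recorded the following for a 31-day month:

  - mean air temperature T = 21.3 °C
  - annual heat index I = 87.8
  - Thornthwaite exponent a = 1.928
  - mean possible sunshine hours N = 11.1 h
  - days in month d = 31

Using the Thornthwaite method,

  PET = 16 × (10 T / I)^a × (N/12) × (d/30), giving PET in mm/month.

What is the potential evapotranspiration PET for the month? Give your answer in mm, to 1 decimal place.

10T/I = 10 × 21.3 / 87.8 = 2.4260
(10T/I)^a = 2.4260^1.928 = 5.5217
Uncorrected PET = 16 × 5.5217 = 88.347 mm
Correction = (N/12)(d/30) = (11.1/12)(31/30) = 0.9558
PET = 88.347 × 0.9558 = 84.442 mm/month

84.4 mm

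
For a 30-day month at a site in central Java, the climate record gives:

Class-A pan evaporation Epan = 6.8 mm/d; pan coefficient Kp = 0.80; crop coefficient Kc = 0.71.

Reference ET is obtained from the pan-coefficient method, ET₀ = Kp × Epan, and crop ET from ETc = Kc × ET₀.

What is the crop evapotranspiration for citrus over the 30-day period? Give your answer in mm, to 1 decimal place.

115.9 mm

ET₀ = 0.80 × 6.8 = 5.4400 mm/d
ETc = Kc × ET₀ = 0.71 × 5.4400 = 3.8624 mm/d
Over 30 days: 3.8624 × 30 = 115.872 mm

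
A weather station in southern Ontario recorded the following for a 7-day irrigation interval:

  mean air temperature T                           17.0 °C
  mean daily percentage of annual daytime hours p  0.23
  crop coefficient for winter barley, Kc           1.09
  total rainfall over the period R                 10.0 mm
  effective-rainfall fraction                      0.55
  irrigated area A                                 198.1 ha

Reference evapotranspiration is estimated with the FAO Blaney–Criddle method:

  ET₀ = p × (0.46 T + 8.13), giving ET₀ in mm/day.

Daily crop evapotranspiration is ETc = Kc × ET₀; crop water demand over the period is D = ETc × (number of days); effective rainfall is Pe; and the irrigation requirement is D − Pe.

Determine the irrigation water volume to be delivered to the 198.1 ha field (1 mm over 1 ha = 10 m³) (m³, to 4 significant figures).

44550 m³

ET₀ = 0.23 × (0.46 × 17.0 + 8.13) = 0.23 × 15.950 = 3.6685 mm/d
ETc = Kc × ET₀ = 1.09 × 3.6685 = 3.9987 mm/d
Crop demand D = ETc × 7 d = 3.9987 × 7 = 27.991 mm
Pe = 0.55 × 10.0 = 5.500 mm
D − Pe = 27.991 − 5.500 = 22.491 mm
Volume = 22.491 mm × 198.1 ha × 10 = 44554.7 m³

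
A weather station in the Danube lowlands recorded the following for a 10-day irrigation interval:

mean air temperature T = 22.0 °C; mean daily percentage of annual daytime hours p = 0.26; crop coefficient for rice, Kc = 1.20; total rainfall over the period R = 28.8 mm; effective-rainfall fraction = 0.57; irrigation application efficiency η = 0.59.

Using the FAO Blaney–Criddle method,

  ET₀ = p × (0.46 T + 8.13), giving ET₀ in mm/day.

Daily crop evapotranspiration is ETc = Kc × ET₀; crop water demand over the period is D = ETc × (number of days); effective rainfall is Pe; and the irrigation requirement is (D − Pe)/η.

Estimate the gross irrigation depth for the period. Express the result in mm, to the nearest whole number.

ET₀ = 0.26 × (0.46 × 22.0 + 8.13) = 0.26 × 18.250 = 4.7450 mm/d
ETc = Kc × ET₀ = 1.20 × 4.7450 = 5.6940 mm/d
Crop demand D = ETc × 10 d = 5.6940 × 10 = 56.940 mm
Pe = 0.57 × 28.8 = 16.416 mm
D − Pe = 56.940 − 16.416 = 40.524 mm
Gross irrigation = 40.524 / 0.59 = 68.685 mm

69 mm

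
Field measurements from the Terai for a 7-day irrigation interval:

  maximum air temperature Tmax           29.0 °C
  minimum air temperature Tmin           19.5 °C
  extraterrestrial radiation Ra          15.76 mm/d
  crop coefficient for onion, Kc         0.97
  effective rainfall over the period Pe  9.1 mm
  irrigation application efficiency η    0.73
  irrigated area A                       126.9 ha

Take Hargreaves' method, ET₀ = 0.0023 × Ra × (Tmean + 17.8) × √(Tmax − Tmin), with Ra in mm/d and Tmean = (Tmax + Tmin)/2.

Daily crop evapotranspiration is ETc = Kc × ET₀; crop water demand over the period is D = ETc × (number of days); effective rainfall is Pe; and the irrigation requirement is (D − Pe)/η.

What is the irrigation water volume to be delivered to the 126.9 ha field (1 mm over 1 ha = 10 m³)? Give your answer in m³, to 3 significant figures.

39600 m³

Tmean = (29.0 + 19.5)/2 = 24.25 °C
ET₀ = 0.0023 × 15.76 × (24.25 + 17.8) × √9.5 = 0.0023 × 15.76 × 42.05 × 3.0822 = 4.6980 mm/d
ETc = Kc × ET₀ = 0.97 × 4.6980 = 4.5571 mm/d
Crop demand D = ETc × 7 d = 4.5571 × 7 = 31.900 mm
D − Pe = 31.900 − 9.1 = 22.800 mm
Gross irrigation = 22.800 / 0.73 = 31.233 mm
Volume = 31.233 mm × 126.9 ha × 10 = 39634.7 m³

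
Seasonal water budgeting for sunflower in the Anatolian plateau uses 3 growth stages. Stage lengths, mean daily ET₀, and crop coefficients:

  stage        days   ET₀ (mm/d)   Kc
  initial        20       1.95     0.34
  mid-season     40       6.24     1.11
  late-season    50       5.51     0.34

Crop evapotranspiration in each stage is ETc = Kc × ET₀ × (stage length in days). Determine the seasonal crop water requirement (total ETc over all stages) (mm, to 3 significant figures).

384 mm

initial: 0.34 × 1.95 × 20 = 13.26 mm
mid-season: 1.11 × 6.24 × 40 = 277.06 mm
late-season: 0.34 × 5.51 × 50 = 93.67 mm
Seasonal total = 383.99 mm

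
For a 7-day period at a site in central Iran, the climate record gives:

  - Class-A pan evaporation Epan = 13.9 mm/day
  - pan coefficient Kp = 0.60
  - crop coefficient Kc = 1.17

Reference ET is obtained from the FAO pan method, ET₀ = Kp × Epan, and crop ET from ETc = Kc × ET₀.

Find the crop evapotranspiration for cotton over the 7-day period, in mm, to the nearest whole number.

68 mm

ET₀ = 0.60 × 13.9 = 8.3400 mm/d
ETc = Kc × ET₀ = 1.17 × 8.3400 = 9.7578 mm/d
Over 7 days: 9.7578 × 7 = 68.305 mm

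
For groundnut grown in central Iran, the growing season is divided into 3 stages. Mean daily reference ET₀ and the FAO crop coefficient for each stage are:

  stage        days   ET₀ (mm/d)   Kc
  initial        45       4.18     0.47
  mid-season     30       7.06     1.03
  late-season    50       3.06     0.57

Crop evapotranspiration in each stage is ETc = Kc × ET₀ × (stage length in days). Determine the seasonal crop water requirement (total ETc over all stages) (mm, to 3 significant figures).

initial: 0.47 × 4.18 × 45 = 88.41 mm
mid-season: 1.03 × 7.06 × 30 = 218.15 mm
late-season: 0.57 × 3.06 × 50 = 87.21 mm
Seasonal total = 393.77 mm

394 mm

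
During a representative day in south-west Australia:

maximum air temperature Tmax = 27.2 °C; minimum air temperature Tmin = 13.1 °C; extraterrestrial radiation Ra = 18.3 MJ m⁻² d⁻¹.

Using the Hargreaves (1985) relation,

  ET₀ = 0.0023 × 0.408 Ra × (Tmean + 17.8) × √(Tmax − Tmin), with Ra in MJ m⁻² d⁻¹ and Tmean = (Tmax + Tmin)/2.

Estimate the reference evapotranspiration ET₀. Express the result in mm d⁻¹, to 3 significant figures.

2.45 mm d⁻¹

Tmean = (27.2 + 13.1)/2 = 20.15 °C
0.408 Ra = 0.408 × 18.3 = 7.4664 mm/d equivalent
ET₀ = 0.0023 × 7.4664 × (20.15 + 17.8) × √14.1 = 0.0023 × 7.4664 × 37.95 × 3.7550 = 2.4472 mm/d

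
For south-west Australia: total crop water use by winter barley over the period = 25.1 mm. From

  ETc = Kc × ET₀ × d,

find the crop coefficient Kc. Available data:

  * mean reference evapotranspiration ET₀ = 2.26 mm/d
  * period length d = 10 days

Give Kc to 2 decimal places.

ETc = Kc × ET₀ × d  ⇒  Kc = ETc / (ET₀ × d)
Kc = 25.1 / (2.26 × 10) = 25.1 / 22.60 = 1.1106

1.11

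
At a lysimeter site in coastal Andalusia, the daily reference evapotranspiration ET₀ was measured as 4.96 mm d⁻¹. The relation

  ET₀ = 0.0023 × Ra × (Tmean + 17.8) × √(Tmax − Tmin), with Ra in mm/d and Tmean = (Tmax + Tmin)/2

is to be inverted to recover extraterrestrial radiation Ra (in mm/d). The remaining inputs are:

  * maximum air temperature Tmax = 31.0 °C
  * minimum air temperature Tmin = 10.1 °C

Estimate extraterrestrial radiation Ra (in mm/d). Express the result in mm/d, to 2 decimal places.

Tmean = 20.55 °C; √ΔT = 4.5717
Ra = ET₀ / [0.0023 × (Tmean+17.8) × √ΔT] = 4.96 / (0.0023 × 38.35 × 4.5717) = 12.300 mm/d

12.30 mm/d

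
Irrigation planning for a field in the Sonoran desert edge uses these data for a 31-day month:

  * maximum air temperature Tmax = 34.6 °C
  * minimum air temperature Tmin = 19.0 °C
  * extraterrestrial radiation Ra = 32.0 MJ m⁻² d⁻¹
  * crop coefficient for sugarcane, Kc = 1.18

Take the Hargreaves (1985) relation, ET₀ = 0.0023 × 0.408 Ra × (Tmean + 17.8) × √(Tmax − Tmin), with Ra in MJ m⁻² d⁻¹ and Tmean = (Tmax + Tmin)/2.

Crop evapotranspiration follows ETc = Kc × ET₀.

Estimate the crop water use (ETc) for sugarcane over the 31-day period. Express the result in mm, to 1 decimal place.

Tmean = (34.6 + 19.0)/2 = 26.80 °C
0.408 Ra = 0.408 × 32.0 = 13.0560 mm/d equivalent
ET₀ = 0.0023 × 13.0560 × (26.80 + 17.8) × √15.6 = 0.0023 × 13.0560 × 44.60 × 3.9497 = 5.2898 mm/d
ETc = Kc × ET₀ = 1.18 × 5.2898 = 6.2420 mm/d
Over 31 days: 6.2420 × 31 = 193.502 mm

193.5 mm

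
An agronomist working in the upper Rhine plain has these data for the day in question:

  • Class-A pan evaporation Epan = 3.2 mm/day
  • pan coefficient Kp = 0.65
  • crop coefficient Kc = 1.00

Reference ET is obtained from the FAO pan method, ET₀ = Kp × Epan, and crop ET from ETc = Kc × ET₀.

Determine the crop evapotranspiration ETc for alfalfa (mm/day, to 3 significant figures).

ET₀ = 0.65 × 3.2 = 2.0800 mm/d
ETc = Kc × ET₀ = 1.00 × 2.0800 = 2.0800 mm/d

2.08 mm/day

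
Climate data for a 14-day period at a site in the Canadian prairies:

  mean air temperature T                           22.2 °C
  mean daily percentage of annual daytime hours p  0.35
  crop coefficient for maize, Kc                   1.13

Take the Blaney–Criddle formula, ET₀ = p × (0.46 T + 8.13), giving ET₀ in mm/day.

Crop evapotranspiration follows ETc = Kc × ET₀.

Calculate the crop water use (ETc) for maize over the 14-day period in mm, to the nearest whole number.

ET₀ = 0.35 × (0.46 × 22.2 + 8.13) = 0.35 × 18.342 = 6.4197 mm/d
ETc = Kc × ET₀ = 1.13 × 6.4197 = 7.2543 mm/d
Over 14 days: 7.2543 × 14 = 101.560 mm

102 mm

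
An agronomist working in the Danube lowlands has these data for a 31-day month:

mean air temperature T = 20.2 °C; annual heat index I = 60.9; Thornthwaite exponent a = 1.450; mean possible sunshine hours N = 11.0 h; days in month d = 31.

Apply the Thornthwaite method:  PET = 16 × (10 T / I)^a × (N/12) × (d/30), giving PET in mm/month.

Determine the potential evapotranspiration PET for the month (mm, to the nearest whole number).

10T/I = 10 × 20.2 / 60.9 = 3.3169
(10T/I)^a = 3.3169^1.450 = 5.6893
Uncorrected PET = 16 × 5.6893 = 91.029 mm
Correction = (N/12)(d/30) = (11.0/12)(31/30) = 0.9472
PET = 91.029 × 0.9472 = 86.223 mm/month

86 mm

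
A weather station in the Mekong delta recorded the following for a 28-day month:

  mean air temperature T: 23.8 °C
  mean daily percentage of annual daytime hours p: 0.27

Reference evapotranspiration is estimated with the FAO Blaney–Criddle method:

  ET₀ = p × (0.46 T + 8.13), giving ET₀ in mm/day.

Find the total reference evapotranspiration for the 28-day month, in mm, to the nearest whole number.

144 mm

ET₀ = 0.27 × (0.46 × 23.8 + 8.13) = 0.27 × 19.078 = 5.1511 mm/d
Monthly total = 5.1511 × 28 = 144.231 mm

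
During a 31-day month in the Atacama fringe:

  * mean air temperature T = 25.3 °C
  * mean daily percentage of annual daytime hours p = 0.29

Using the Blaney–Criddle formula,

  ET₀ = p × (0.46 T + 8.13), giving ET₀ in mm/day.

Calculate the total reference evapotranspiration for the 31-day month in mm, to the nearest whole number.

178 mm

ET₀ = 0.29 × (0.46 × 25.3 + 8.13) = 0.29 × 19.768 = 5.7327 mm/d
Monthly total = 5.7327 × 31 = 177.714 mm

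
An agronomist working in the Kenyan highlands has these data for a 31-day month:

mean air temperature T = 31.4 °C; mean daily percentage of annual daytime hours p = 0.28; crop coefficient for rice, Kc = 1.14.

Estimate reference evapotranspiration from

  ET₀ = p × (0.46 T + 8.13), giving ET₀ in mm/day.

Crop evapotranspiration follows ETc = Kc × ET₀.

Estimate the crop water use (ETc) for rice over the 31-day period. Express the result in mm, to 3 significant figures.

ET₀ = 0.28 × (0.46 × 31.4 + 8.13) = 0.28 × 22.574 = 6.3207 mm/d
ETc = Kc × ET₀ = 1.14 × 6.3207 = 7.2056 mm/d
Over 31 days: 7.2056 × 31 = 223.374 mm

223 mm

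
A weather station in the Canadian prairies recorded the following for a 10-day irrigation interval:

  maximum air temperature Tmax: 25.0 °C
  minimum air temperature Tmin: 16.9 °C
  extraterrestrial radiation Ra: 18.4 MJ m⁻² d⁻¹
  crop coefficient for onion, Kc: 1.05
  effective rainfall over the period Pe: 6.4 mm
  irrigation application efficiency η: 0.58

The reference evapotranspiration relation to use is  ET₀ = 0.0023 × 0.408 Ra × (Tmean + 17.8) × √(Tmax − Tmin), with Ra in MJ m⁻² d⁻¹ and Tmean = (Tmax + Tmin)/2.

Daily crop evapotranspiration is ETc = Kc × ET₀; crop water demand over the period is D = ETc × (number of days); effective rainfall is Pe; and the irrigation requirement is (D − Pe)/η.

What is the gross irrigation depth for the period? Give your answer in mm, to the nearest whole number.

Tmean = (25.0 + 16.9)/2 = 20.95 °C
0.408 Ra = 0.408 × 18.4 = 7.5072 mm/d equivalent
ET₀ = 0.0023 × 7.5072 × (20.95 + 17.8) × √8.1 = 0.0023 × 7.5072 × 38.75 × 2.8460 = 1.9042 mm/d
ETc = Kc × ET₀ = 1.05 × 1.9042 = 1.9994 mm/d
Crop demand D = ETc × 10 d = 1.9994 × 10 = 19.994 mm
D − Pe = 19.994 − 6.4 = 13.594 mm
Gross irrigation = 13.594 / 0.58 = 23.438 mm

23 mm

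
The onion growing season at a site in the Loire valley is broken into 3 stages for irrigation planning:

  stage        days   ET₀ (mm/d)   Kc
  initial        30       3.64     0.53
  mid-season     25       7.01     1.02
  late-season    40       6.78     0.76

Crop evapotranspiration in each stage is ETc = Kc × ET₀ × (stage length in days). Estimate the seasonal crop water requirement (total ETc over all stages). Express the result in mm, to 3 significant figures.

443 mm

initial: 0.53 × 3.64 × 30 = 57.88 mm
mid-season: 1.02 × 7.01 × 25 = 178.76 mm
late-season: 0.76 × 6.78 × 40 = 206.11 mm
Seasonal total = 442.75 mm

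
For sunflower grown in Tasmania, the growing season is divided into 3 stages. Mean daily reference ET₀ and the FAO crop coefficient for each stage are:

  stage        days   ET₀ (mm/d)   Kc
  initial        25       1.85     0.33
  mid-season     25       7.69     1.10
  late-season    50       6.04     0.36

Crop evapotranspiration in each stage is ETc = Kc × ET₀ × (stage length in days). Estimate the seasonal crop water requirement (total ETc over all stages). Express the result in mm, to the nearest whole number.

initial: 0.33 × 1.85 × 25 = 15.26 mm
mid-season: 1.10 × 7.69 × 25 = 211.48 mm
late-season: 0.36 × 6.04 × 50 = 108.72 mm
Seasonal total = 335.46 mm

335 mm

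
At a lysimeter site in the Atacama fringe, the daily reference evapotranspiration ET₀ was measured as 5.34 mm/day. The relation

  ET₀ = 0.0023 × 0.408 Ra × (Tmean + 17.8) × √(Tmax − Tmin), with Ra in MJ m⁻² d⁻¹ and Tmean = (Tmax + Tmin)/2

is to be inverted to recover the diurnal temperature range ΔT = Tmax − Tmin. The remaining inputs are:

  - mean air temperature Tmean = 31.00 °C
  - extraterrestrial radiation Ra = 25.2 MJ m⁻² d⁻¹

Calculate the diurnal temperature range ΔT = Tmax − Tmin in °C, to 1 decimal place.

√ΔT = ET₀ / [0.0023 × 0.408 × Ra × (Tmean+17.8)] = 5.34 / (0.0023 × 10.2816 × 48.80) = 4.6274
ΔT = 4.6274² = 21.413 °C

21.4 °C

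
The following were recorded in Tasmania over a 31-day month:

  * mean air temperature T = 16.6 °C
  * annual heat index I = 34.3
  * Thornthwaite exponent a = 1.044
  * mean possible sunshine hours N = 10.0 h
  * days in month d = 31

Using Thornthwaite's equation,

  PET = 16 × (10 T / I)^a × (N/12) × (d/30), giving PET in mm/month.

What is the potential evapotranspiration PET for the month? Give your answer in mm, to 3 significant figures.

10T/I = 10 × 16.6 / 34.3 = 4.8397
(10T/I)^a = 4.8397^1.044 = 5.1874
Uncorrected PET = 16 × 5.1874 = 82.998 mm
Correction = (N/12)(d/30) = (10.0/12)(31/30) = 0.8611
PET = 82.998 × 0.8611 = 71.470 mm/month

71.5 mm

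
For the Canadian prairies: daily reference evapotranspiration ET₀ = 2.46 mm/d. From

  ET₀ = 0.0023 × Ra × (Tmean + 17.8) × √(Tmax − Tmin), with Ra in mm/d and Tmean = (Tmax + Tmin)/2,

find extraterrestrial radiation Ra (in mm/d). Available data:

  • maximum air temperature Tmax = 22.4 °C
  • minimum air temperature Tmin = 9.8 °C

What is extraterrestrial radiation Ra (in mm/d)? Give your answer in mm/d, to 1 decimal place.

8.9 mm/d

Tmean = 16.10 °C; √ΔT = 3.5496
Ra = ET₀ / [0.0023 × (Tmean+17.8) × √ΔT] = 2.46 / (0.0023 × 33.90 × 3.5496) = 8.888 mm/d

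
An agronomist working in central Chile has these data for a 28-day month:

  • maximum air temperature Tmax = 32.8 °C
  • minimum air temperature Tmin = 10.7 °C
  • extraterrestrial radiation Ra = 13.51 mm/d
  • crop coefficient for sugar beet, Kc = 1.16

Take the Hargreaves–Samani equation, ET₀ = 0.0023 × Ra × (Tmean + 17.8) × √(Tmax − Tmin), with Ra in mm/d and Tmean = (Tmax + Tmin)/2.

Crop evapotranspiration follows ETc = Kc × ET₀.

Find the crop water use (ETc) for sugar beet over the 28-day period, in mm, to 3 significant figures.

Tmean = (32.8 + 10.7)/2 = 21.75 °C
ET₀ = 0.0023 × 13.51 × (21.75 + 17.8) × √22.1 = 0.0023 × 13.51 × 39.55 × 4.7011 = 5.7774 mm/d
ETc = Kc × ET₀ = 1.16 × 5.7774 = 6.7018 mm/d
Over 28 days: 6.7018 × 28 = 187.650 mm

188 mm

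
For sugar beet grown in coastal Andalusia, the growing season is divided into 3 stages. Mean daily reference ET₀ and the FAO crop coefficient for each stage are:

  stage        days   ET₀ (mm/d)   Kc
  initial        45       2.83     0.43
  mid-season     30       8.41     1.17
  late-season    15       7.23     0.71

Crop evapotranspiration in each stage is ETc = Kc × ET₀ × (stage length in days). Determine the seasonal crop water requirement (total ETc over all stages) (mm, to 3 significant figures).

427 mm

initial: 0.43 × 2.83 × 45 = 54.76 mm
mid-season: 1.17 × 8.41 × 30 = 295.19 mm
late-season: 0.71 × 7.23 × 15 = 77.00 mm
Seasonal total = 426.95 mm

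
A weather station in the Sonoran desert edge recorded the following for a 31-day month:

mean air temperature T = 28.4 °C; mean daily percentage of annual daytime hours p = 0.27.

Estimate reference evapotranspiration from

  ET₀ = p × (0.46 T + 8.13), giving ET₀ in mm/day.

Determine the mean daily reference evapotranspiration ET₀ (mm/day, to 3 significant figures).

5.72 mm/day

ET₀ = 0.27 × (0.46 × 28.4 + 8.13) = 0.27 × 21.194 = 5.7224 mm/d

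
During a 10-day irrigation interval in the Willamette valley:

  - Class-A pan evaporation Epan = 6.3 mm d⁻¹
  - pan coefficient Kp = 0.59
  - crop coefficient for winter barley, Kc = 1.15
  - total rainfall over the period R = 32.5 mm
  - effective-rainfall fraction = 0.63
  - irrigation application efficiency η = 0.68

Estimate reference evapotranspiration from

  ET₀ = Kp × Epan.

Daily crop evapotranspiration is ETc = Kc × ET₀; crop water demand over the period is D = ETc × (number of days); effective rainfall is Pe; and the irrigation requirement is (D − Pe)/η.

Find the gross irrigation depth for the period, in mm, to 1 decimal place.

ET₀ = 0.59 × 6.3 = 3.7170 mm/d
ETc = Kc × ET₀ = 1.15 × 3.7170 = 4.2746 mm/d
Crop demand D = ETc × 10 d = 4.2746 × 10 = 42.746 mm
Pe = 0.63 × 32.5 = 20.475 mm
D − Pe = 42.746 − 20.475 = 22.271 mm
Gross irrigation = 22.271 / 0.68 = 32.751 mm

32.8 mm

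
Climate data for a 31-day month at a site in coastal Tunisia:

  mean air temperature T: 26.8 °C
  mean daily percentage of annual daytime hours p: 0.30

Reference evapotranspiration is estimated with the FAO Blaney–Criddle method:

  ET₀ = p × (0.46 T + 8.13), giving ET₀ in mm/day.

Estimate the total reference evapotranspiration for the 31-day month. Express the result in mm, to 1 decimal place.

ET₀ = 0.30 × (0.46 × 26.8 + 8.13) = 0.30 × 20.458 = 6.1374 mm/d
Monthly total = 6.1374 × 31 = 190.259 mm

190.3 mm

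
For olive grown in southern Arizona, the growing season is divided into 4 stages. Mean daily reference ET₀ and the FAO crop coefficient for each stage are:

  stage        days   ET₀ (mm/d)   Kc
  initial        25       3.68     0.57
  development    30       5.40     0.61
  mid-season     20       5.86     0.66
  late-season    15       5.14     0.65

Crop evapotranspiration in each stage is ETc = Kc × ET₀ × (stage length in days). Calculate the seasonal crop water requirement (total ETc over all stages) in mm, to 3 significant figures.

279 mm

initial: 0.57 × 3.68 × 25 = 52.44 mm
development: 0.61 × 5.40 × 30 = 98.82 mm
mid-season: 0.66 × 5.86 × 20 = 77.35 mm
late-season: 0.65 × 5.14 × 15 = 50.12 mm
Seasonal total = 278.73 mm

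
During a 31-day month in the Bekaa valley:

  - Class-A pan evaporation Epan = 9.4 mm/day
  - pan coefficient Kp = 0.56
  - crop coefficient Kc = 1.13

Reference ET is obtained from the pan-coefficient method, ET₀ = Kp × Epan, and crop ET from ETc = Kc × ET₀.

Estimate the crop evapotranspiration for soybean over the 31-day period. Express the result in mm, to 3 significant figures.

184 mm

ET₀ = 0.56 × 9.4 = 5.2640 mm/d
ETc = Kc × ET₀ = 1.13 × 5.2640 = 5.9483 mm/d
Over 31 days: 5.9483 × 31 = 184.397 mm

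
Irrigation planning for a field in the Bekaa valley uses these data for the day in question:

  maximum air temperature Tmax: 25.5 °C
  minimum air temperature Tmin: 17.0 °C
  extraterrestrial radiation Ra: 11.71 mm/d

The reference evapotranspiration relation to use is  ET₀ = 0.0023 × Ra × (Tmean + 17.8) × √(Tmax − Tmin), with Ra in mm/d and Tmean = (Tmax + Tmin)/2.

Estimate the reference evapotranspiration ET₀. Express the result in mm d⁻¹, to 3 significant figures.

3.07 mm d⁻¹

Tmean = (25.5 + 17.0)/2 = 21.25 °C
ET₀ = 0.0023 × 11.71 × (21.25 + 17.8) × √8.5 = 0.0023 × 11.71 × 39.05 × 2.9155 = 3.0663 mm/d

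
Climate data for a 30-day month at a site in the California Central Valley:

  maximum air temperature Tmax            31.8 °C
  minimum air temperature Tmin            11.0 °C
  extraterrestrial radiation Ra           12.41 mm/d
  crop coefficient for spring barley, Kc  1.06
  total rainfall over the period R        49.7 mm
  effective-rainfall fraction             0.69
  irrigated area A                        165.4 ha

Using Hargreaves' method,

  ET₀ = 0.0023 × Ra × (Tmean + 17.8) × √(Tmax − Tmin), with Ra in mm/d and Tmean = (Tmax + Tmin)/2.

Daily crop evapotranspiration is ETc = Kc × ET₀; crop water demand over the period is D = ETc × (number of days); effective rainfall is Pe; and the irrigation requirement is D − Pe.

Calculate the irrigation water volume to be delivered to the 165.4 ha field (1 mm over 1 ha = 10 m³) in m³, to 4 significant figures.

211700 m³

Tmean = (31.8 + 11.0)/2 = 21.40 °C
ET₀ = 0.0023 × 12.41 × (21.40 + 17.8) × √20.8 = 0.0023 × 12.41 × 39.20 × 4.5607 = 5.1029 mm/d
ETc = Kc × ET₀ = 1.06 × 5.1029 = 5.4091 mm/d
Crop demand D = ETc × 30 d = 5.4091 × 30 = 162.273 mm
Pe = 0.69 × 49.7 = 34.293 mm
D − Pe = 162.273 − 34.293 = 127.980 mm
Volume = 127.980 mm × 165.4 ha × 10 = 211678.9 m³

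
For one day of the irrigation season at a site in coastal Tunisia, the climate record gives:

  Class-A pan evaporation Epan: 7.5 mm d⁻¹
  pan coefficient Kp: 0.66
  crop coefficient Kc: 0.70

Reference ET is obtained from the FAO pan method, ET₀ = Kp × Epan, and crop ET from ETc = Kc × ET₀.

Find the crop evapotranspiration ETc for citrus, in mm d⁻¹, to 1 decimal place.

3.5 mm d⁻¹

ET₀ = 0.66 × 7.5 = 4.9500 mm/d
ETc = Kc × ET₀ = 0.70 × 4.9500 = 3.4650 mm/d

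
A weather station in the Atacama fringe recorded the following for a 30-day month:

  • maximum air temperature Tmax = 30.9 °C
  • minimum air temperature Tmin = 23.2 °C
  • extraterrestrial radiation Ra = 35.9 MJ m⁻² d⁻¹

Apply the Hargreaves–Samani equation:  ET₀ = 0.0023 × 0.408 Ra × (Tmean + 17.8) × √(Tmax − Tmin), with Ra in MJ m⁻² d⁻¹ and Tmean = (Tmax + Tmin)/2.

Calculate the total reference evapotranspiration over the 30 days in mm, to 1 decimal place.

125.8 mm

Tmean = (30.9 + 23.2)/2 = 27.05 °C
0.408 Ra = 0.408 × 35.9 = 14.6472 mm/d equivalent
ET₀ = 0.0023 × 14.6472 × (27.05 + 17.8) × √7.7 = 0.0023 × 14.6472 × 44.85 × 2.7749 = 4.1927 mm/d
Over 30 days: 4.1927 × 30 = 125.781 mm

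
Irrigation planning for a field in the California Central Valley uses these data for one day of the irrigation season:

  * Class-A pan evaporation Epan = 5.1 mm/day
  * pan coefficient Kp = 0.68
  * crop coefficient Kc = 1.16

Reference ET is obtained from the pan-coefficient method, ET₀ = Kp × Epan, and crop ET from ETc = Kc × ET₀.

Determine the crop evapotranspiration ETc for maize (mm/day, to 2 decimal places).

4.02 mm/day

ET₀ = 0.68 × 5.1 = 3.4680 mm/d
ETc = Kc × ET₀ = 1.16 × 3.4680 = 4.0229 mm/d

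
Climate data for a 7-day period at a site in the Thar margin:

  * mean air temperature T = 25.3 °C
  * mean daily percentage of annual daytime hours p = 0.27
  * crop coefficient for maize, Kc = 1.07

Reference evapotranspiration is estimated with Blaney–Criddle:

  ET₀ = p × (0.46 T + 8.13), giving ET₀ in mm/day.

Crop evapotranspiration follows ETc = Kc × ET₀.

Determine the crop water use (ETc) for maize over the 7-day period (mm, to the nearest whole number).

ET₀ = 0.27 × (0.46 × 25.3 + 8.13) = 0.27 × 19.768 = 5.3374 mm/d
ETc = Kc × ET₀ = 1.07 × 5.3374 = 5.7110 mm/d
Over 7 days: 5.7110 × 7 = 39.977 mm

40 mm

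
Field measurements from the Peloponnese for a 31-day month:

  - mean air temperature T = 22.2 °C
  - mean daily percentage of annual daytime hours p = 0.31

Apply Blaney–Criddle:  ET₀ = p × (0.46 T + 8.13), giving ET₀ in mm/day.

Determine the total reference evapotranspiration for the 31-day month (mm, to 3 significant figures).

176 mm

ET₀ = 0.31 × (0.46 × 22.2 + 8.13) = 0.31 × 18.342 = 5.6860 mm/d
Monthly total = 5.6860 × 31 = 176.266 mm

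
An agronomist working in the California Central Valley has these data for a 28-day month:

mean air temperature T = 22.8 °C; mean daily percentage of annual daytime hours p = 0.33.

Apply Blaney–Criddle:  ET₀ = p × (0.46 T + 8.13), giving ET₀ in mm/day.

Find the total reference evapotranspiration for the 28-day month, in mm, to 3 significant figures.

172 mm

ET₀ = 0.33 × (0.46 × 22.8 + 8.13) = 0.33 × 18.618 = 6.1439 mm/d
Monthly total = 6.1439 × 28 = 172.029 mm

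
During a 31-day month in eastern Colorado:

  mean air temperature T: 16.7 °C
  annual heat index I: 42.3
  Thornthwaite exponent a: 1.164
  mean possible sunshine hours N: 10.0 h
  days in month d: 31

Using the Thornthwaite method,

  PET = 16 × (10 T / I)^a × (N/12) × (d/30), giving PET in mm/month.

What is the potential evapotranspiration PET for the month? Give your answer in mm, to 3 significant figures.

68.1 mm

10T/I = 10 × 16.7 / 42.3 = 3.9480
(10T/I)^a = 3.9480^1.164 = 4.9452
Uncorrected PET = 16 × 4.9452 = 79.123 mm
Correction = (N/12)(d/30) = (10.0/12)(31/30) = 0.8611
PET = 79.123 × 0.8611 = 68.133 mm/month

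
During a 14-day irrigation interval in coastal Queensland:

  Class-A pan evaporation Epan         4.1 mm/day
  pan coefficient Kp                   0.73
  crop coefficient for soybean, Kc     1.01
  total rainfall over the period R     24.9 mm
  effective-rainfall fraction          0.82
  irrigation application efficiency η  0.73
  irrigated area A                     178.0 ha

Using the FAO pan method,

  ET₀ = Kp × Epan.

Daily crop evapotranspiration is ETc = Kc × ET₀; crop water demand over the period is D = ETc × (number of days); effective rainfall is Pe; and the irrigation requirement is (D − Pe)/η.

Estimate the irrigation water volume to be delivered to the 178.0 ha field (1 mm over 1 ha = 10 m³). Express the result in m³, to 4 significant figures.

53410 m³

ET₀ = 0.73 × 4.1 = 2.9930 mm/d
ETc = Kc × ET₀ = 1.01 × 2.9930 = 3.0229 mm/d
Crop demand D = ETc × 14 d = 3.0229 × 14 = 42.321 mm
Pe = 0.82 × 24.9 = 20.418 mm
D − Pe = 42.321 − 20.418 = 21.903 mm
Gross irrigation = 21.903 / 0.73 = 30.004 mm
Volume = 30.004 mm × 178.0 ha × 10 = 53407.1 m³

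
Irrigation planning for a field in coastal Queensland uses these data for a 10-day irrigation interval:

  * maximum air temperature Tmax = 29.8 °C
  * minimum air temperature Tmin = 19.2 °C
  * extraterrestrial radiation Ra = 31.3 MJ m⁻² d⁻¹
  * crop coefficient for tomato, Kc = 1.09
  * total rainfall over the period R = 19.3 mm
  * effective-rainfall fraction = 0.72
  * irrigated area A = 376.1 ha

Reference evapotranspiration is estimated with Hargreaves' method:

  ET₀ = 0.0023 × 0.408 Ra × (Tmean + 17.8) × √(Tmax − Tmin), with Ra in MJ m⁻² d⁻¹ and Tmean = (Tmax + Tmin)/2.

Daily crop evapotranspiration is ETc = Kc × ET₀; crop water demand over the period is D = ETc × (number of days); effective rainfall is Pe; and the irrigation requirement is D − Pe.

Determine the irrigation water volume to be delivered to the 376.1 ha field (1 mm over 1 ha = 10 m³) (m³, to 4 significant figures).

Tmean = (29.8 + 19.2)/2 = 24.50 °C
0.408 Ra = 0.408 × 31.3 = 12.7704 mm/d equivalent
ET₀ = 0.0023 × 12.7704 × (24.50 + 17.8) × √10.6 = 0.0023 × 12.7704 × 42.30 × 3.2558 = 4.0451 mm/d
ETc = Kc × ET₀ = 1.09 × 4.0451 = 4.4092 mm/d
Crop demand D = ETc × 10 d = 4.4092 × 10 = 44.092 mm
Pe = 0.72 × 19.3 = 13.896 mm
D − Pe = 44.092 − 13.896 = 30.196 mm
Volume = 30.196 mm × 376.1 ha × 10 = 113567.2 m³

113600 m³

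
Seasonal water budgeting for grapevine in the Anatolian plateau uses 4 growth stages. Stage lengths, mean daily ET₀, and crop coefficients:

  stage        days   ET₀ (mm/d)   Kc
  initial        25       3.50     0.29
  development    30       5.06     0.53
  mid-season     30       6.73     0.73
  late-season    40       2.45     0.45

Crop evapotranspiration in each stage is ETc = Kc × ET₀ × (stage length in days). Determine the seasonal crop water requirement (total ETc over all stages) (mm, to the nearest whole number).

297 mm

initial: 0.29 × 3.50 × 25 = 25.38 mm
development: 0.53 × 5.06 × 30 = 80.45 mm
mid-season: 0.73 × 6.73 × 30 = 147.39 mm
late-season: 0.45 × 2.45 × 40 = 44.10 mm
Seasonal total = 297.32 mm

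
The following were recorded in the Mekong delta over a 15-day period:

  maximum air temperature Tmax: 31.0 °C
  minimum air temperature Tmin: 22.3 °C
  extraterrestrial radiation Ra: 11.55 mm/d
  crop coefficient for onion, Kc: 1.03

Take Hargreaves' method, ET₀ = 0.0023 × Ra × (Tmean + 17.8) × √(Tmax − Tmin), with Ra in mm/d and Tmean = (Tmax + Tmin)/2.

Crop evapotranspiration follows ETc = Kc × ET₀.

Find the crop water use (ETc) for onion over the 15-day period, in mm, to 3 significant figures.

Tmean = (31.0 + 22.3)/2 = 26.65 °C
ET₀ = 0.0023 × 11.55 × (26.65 + 17.8) × √8.7 = 0.0023 × 11.55 × 44.45 × 2.9496 = 3.4829 mm/d
ETc = Kc × ET₀ = 1.03 × 3.4829 = 3.5874 mm/d
Over 15 days: 3.5874 × 15 = 53.811 mm

53.8 mm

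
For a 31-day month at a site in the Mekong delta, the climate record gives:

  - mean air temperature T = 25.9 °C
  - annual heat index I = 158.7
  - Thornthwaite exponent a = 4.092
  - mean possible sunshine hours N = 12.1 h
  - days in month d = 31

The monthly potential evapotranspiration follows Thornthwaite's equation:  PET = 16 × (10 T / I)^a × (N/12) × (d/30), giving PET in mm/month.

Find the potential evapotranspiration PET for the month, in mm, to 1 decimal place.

10T/I = 10 × 25.9 / 158.7 = 1.6320
(10T/I)^a = 1.6320^4.092 = 7.4208
Uncorrected PET = 16 × 7.4208 = 118.733 mm
Correction = (N/12)(d/30) = (12.1/12)(31/30) = 1.0419
PET = 118.733 × 1.0419 = 123.708 mm/month

123.7 mm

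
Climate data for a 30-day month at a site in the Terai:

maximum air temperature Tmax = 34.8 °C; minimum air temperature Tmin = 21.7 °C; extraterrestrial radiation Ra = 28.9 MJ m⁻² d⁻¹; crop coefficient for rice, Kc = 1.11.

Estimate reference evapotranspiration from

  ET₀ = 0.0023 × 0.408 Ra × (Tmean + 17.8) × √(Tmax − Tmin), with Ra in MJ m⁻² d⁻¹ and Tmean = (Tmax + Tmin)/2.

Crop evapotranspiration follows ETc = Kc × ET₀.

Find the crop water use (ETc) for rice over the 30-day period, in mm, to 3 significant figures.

151 mm

Tmean = (34.8 + 21.7)/2 = 28.25 °C
0.408 Ra = 0.408 × 28.9 = 11.7912 mm/d equivalent
ET₀ = 0.0023 × 11.7912 × (28.25 + 17.8) × √13.1 = 0.0023 × 11.7912 × 46.05 × 3.6194 = 4.5201 mm/d
ETc = Kc × ET₀ = 1.11 × 4.5201 = 5.0173 mm/d
Over 30 days: 5.0173 × 30 = 150.519 mm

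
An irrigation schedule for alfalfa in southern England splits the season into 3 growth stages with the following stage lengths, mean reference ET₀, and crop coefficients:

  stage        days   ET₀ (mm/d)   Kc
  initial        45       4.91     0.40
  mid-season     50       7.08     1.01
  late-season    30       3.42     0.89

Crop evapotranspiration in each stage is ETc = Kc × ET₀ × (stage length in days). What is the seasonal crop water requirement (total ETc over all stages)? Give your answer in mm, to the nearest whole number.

537 mm

initial: 0.40 × 4.91 × 45 = 88.38 mm
mid-season: 1.01 × 7.08 × 50 = 357.54 mm
late-season: 0.89 × 3.42 × 30 = 91.31 mm
Seasonal total = 537.23 mm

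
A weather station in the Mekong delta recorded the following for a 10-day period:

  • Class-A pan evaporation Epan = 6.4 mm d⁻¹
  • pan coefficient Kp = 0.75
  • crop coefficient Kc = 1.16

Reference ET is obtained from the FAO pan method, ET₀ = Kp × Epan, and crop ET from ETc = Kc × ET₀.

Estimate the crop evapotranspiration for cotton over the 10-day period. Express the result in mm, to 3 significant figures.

ET₀ = 0.75 × 6.4 = 4.8000 mm/d
ETc = Kc × ET₀ = 1.16 × 4.8000 = 5.5680 mm/d
Over 10 days: 5.5680 × 10 = 55.680 mm

55.7 mm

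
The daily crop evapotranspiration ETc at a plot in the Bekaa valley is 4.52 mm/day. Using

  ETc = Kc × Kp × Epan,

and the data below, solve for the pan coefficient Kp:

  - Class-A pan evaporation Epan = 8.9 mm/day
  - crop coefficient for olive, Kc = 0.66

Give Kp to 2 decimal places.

ETc = Kc × Kp × Epan  ⇒  Kp = ETc / (Kc × Epan)
Kp = 4.52 / (0.66 × 8.9) = 4.52 / 5.874 = 0.7695

0.77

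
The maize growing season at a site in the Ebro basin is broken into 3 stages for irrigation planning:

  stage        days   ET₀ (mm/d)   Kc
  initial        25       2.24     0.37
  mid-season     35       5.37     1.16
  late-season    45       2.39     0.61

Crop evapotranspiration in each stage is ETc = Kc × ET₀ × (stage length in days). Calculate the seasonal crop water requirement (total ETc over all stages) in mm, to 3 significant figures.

initial: 0.37 × 2.24 × 25 = 20.72 mm
mid-season: 1.16 × 5.37 × 35 = 218.02 mm
late-season: 0.61 × 2.39 × 45 = 65.61 mm
Seasonal total = 304.35 mm

304 mm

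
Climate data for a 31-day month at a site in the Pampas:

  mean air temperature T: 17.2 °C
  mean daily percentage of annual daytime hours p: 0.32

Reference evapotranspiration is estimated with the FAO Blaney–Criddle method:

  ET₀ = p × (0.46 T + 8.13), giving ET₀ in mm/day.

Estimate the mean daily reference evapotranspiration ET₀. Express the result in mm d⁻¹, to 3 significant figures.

5.13 mm d⁻¹

ET₀ = 0.32 × (0.46 × 17.2 + 8.13) = 0.32 × 16.042 = 5.1334 mm/d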